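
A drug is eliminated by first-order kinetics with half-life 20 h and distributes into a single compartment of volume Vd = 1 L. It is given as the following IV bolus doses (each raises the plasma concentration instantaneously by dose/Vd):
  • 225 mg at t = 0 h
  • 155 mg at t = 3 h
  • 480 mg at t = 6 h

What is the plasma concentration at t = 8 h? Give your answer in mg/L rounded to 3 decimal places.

k = ln 2 / 20 = 0.03466 per h
Dose 1 (225 mg at t=0 h): 225·exp(−0.03466·8) = 170.518 mg/L
Dose 2 (155 mg at t=3 h): 155·exp(−0.03466·5) = 130.339 mg/L
Dose 3 (480 mg at t=6 h): 480·exp(−0.03466·2) = 447.856 mg/L
C(8) = 170.518 + 130.339 + 447.856 = 748.713 mg/L

748.713 mg/L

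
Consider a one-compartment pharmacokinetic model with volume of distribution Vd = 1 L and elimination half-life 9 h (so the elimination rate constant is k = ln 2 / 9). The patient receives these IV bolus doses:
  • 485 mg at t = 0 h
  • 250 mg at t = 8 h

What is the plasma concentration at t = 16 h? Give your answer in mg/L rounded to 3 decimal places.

k = ln 2 / 9 = 0.07702 per h
Dose 1 (485 mg at t=0 h): 485·exp(−0.07702·16) = 141.442 mg/L
Dose 2 (250 mg at t=8 h): 250·exp(−0.07702·8) = 135.007 mg/L
C(16) = 141.442 + 135.007 = 276.449 mg/L

276.449 mg/L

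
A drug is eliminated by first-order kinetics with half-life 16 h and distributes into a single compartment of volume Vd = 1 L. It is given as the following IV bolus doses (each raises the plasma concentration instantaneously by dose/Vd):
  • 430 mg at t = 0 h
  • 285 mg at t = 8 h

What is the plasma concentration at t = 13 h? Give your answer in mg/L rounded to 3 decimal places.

474.334 mg/L

k = ln 2 / 16 = 0.04332 per h
Dose 1 (430 mg at t=0 h): 430·exp(−0.04332·13) = 244.840 mg/L
Dose 2 (285 mg at t=8 h): 285·exp(−0.04332·5) = 229.495 mg/L
C(13) = 244.840 + 229.495 = 474.334 mg/L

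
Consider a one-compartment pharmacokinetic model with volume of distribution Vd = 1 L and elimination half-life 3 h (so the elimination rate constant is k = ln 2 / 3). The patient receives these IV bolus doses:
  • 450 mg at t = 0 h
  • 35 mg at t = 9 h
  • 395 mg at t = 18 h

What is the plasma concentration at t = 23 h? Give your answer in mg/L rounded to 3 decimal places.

k = ln 2 / 3 = 0.23105 per h
Dose 1 (450 mg at t=0 h): 450·exp(−0.23105·23) = 2.215 mg/L
Dose 2 (35 mg at t=9 h): 35·exp(−0.23105·14) = 1.378 mg/L
Dose 3 (395 mg at t=18 h): 395·exp(−0.23105·5) = 124.417 mg/L
C(23) = 2.215 + 1.378 + 124.417 = 128.010 mg/L

128.010 mg/L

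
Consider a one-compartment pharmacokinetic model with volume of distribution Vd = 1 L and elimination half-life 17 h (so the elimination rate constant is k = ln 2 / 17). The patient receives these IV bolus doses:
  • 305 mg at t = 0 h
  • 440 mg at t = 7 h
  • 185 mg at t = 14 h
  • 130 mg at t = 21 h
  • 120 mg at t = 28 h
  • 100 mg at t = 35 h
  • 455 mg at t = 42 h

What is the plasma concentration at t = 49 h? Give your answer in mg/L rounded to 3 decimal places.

k = ln 2 / 17 = 0.04077 per h
Dose 1 (305 mg at t=0 h): 305·exp(−0.04077·49) = 41.364 mg/L
Dose 2 (440 mg at t=7 h): 440·exp(−0.04077·42) = 79.384 mg/L
Dose 3 (185 mg at t=14 h): 185·exp(−0.04077·35) = 44.402 mg/L
Dose 4 (130 mg at t=21 h): 130·exp(−0.04077·28) = 41.508 mg/L
Dose 5 (120 mg at t=28 h): 120·exp(−0.04077·21) = 50.971 mg/L
Dose 6 (100 mg at t=35 h): 100·exp(−0.04077·14) = 56.506 mg/L
Dose 7 (455 mg at t=42 h): 455·exp(−0.04077·7) = 342.025 mg/L
C(49) = 41.364 + 79.384 + 44.402 + 41.508 + 50.971 + 56.506 + 342.025 = 656.159 mg/L

656.159 mg/L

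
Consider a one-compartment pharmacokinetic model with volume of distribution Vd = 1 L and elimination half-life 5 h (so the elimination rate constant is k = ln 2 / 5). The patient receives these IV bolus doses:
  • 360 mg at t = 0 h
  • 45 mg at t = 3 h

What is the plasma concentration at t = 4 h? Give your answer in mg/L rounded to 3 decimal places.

k = ln 2 / 5 = 0.13863 per h
Dose 1 (360 mg at t=0 h): 360·exp(−0.13863·4) = 206.766 mg/L
Dose 2 (45 mg at t=3 h): 45·exp(−0.13863·1) = 39.175 mg/L
C(4) = 206.766 + 39.175 = 245.940 mg/L

245.940 mg/L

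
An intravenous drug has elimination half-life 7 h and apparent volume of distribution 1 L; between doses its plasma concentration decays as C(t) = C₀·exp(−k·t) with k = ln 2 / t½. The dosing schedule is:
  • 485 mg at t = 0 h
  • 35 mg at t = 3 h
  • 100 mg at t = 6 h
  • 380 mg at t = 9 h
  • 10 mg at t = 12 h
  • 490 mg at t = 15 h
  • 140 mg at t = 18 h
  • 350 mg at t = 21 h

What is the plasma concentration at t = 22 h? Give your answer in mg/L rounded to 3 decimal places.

k = ln 2 / 7 = 0.09902 per h
Dose 1 (485 mg at t=0 h): 485·exp(−0.09902·22) = 54.909 mg/L
Dose 2 (35 mg at t=3 h): 35·exp(−0.09902·19) = 5.333 mg/L
Dose 3 (100 mg at t=6 h): 100·exp(−0.09902·16) = 20.508 mg/L
Dose 4 (380 mg at t=9 h): 380·exp(−0.09902·13) = 104.889 mg/L
Dose 5 (10 mg at t=12 h): 10·exp(−0.09902·10) = 3.715 mg/L
Dose 6 (490 mg at t=15 h): 490·exp(−0.09902·7) = 245.000 mg/L
Dose 7 (140 mg at t=18 h): 140·exp(−0.09902·4) = 94.213 mg/L
Dose 8 (350 mg at t=21 h): 350·exp(−0.09902·1) = 317.003 mg/L
C(22) = 54.909 + 5.333 + 20.508 + 104.889 + 3.715 + 245.000 + 94.213 + 317.003 = 845.571 mg/L

845.571 mg/L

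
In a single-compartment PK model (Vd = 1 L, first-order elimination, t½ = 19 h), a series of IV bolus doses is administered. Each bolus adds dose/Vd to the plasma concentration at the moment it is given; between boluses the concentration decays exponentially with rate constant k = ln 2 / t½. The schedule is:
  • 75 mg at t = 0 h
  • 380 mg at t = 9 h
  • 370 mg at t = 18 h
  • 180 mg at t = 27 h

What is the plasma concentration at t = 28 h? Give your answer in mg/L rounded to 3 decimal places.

647.457 mg/L

k = ln 2 / 19 = 0.03648 per h
Dose 1 (75 mg at t=0 h): 75·exp(−0.03648·28) = 27.005 mg/L
Dose 2 (380 mg at t=9 h): 380·exp(−0.03648·19) = 190.000 mg/L
Dose 3 (370 mg at t=18 h): 370·exp(−0.03648·10) = 256.900 mg/L
Dose 4 (180 mg at t=27 h): 180·exp(−0.03648·1) = 173.552 mg/L
C(28) = 27.005 + 190.000 + 256.900 + 173.552 = 647.457 mg/L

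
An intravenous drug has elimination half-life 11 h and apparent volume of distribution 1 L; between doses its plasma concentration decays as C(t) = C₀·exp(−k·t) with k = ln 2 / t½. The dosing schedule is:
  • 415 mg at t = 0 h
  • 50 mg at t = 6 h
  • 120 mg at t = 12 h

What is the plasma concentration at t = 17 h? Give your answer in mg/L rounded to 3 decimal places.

254.743 mg/L

k = ln 2 / 11 = 0.06301 per h
Dose 1 (415 mg at t=0 h): 415·exp(−0.06301·17) = 142.174 mg/L
Dose 2 (50 mg at t=6 h): 50·exp(−0.06301·11) = 25.000 mg/L
Dose 3 (120 mg at t=12 h): 120·exp(−0.06301·5) = 87.569 mg/L
C(17) = 142.174 + 25.000 + 87.569 = 254.743 mg/L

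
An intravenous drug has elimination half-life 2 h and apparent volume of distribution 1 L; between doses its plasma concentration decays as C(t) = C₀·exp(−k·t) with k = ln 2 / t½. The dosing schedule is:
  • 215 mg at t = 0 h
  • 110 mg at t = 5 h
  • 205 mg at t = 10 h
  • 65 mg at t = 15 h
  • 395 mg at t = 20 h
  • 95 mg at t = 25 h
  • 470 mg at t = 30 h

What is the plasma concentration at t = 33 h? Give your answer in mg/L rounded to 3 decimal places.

176.679 mg/L

k = ln 2 / 2 = 0.34657 per h
Dose 1 (215 mg at t=0 h): 215·exp(−0.34657·33) = 0.002 mg/L
Dose 2 (110 mg at t=5 h): 110·exp(−0.34657·28) = 0.007 mg/L
Dose 3 (205 mg at t=10 h): 205·exp(−0.34657·23) = 0.071 mg/L
Dose 4 (65 mg at t=15 h): 65·exp(−0.34657·18) = 0.127 mg/L
Dose 5 (395 mg at t=20 h): 395·exp(−0.34657·13) = 4.364 mg/L
Dose 6 (95 mg at t=25 h): 95·exp(−0.34657·8) = 5.938 mg/L
Dose 7 (470 mg at t=30 h): 470·exp(−0.34657·3) = 166.170 mg/L
C(33) = 0.002 + 0.007 + 0.071 + 0.127 + 4.364 + 5.938 + 166.170 = 176.679 mg/L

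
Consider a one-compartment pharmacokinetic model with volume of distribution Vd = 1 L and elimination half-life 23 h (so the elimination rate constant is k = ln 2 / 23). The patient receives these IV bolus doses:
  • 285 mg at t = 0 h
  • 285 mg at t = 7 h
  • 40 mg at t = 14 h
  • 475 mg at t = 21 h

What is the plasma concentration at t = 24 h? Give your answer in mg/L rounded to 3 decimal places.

772.545 mg/L

k = ln 2 / 23 = 0.03014 per h
Dose 1 (285 mg at t=0 h): 285·exp(−0.03014·24) = 138.270 mg/L
Dose 2 (285 mg at t=7 h): 285·exp(−0.03014·17) = 170.744 mg/L
Dose 3 (40 mg at t=14 h): 40·exp(−0.03014·10) = 29.592 mg/L
Dose 4 (475 mg at t=21 h): 475·exp(−0.03014·3) = 433.939 mg/L
C(24) = 138.270 + 170.744 + 29.592 + 433.939 = 772.545 mg/L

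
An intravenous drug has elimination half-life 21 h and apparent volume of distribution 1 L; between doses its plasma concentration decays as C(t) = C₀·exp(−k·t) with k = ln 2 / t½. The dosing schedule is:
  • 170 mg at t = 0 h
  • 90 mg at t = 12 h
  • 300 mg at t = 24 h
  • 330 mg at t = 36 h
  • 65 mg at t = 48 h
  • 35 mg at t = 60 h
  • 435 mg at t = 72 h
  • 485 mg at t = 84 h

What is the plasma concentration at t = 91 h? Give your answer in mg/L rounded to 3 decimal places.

747.235 mg/L

k = ln 2 / 21 = 0.03301 per h
Dose 1 (170 mg at t=0 h): 170·exp(−0.03301·91) = 8.433 mg/L
Dose 2 (90 mg at t=12 h): 90·exp(−0.03301·79) = 6.634 mg/L
Dose 3 (300 mg at t=24 h): 300·exp(−0.03301·67) = 32.862 mg/L
Dose 4 (330 mg at t=36 h): 330·exp(−0.03301·55) = 53.716 mg/L
Dose 5 (65 mg at t=48 h): 65·exp(−0.03301·43) = 15.722 mg/L
Dose 6 (35 mg at t=60 h): 35·exp(−0.03301·31) = 12.580 mg/L
Dose 7 (435 mg at t=72 h): 435·exp(−0.03301·19) = 232.343 mg/L
Dose 8 (485 mg at t=84 h): 485·exp(−0.03301·7) = 384.945 mg/L
C(91) = 8.433 + 6.634 + 32.862 + 53.716 + 15.722 + 12.580 + 232.343 + 384.945 = 747.235 mg/L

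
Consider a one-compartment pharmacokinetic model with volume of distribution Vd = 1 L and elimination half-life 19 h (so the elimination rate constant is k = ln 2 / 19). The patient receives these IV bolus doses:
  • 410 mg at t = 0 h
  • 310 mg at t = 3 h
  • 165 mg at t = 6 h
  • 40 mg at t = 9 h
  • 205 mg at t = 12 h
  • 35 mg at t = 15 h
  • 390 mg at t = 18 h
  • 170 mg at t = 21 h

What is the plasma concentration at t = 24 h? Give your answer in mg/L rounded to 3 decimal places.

1046.852 mg/L

k = ln 2 / 19 = 0.03648 per h
Dose 1 (410 mg at t=0 h): 410·exp(−0.03648·24) = 170.819 mg/L
Dose 2 (310 mg at t=3 h): 310·exp(−0.03648·21) = 144.093 mg/L
Dose 3 (165 mg at t=6 h): 165·exp(−0.03648·18) = 85.565 mg/L
Dose 4 (40 mg at t=9 h): 40·exp(−0.03648·15) = 23.142 mg/L
Dose 5 (205 mg at t=12 h): 205·exp(−0.03648·12) = 132.321 mg/L
Dose 6 (35 mg at t=15 h): 35·exp(−0.03648·9) = 25.204 mg/L
Dose 7 (390 mg at t=18 h): 390·exp(−0.03648·6) = 313.330 mg/L
Dose 8 (170 mg at t=21 h): 170·exp(−0.03648·3) = 152.376 mg/L
C(24) = 170.819 + 144.093 + 85.565 + 23.142 + 132.321 + 25.204 + 313.330 + 152.376 = 1046.852 mg/L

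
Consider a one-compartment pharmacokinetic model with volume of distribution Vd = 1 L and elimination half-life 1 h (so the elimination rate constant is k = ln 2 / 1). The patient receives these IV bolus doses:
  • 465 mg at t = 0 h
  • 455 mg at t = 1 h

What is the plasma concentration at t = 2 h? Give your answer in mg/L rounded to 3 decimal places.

343.750 mg/L

k = ln 2 / 1 = 0.69315 per h
Dose 1 (465 mg at t=0 h): 465·exp(−0.69315·2) = 116.250 mg/L
Dose 2 (455 mg at t=1 h): 455·exp(−0.69315·1) = 227.500 mg/L
C(2) = 116.250 + 227.500 = 343.750 mg/L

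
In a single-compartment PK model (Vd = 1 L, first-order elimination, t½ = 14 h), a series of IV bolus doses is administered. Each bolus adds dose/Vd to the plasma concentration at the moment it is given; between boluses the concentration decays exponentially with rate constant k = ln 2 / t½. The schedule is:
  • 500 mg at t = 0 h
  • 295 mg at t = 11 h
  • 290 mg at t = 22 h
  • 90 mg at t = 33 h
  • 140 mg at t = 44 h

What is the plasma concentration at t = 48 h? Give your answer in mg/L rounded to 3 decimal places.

331.390 mg/L

k = ln 2 / 14 = 0.04951 per h
Dose 1 (500 mg at t=0 h): 500·exp(−0.04951·48) = 46.437 mg/L
Dose 2 (295 mg at t=11 h): 295·exp(−0.04951·37) = 47.233 mg/L
Dose 3 (290 mg at t=22 h): 290·exp(−0.04951·26) = 80.046 mg/L
Dose 4 (90 mg at t=33 h): 90·exp(−0.04951·15) = 42.826 mg/L
Dose 5 (140 mg at t=44 h): 140·exp(−0.04951·4) = 114.847 mg/L
C(48) = 46.437 + 47.233 + 80.046 + 42.826 + 114.847 = 331.390 mg/L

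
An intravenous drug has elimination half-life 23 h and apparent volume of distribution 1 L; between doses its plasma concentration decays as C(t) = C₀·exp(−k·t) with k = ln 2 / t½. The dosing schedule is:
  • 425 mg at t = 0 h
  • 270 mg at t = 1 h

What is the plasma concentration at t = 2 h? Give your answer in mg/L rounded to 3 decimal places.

662.125 mg/L

k = ln 2 / 23 = 0.03014 per h
Dose 1 (425 mg at t=0 h): 425·exp(−0.03014·2) = 400.140 mg/L
Dose 2 (270 mg at t=1 h): 270·exp(−0.03014·1) = 261.984 mg/L
C(2) = 400.140 + 261.984 = 662.125 mg/L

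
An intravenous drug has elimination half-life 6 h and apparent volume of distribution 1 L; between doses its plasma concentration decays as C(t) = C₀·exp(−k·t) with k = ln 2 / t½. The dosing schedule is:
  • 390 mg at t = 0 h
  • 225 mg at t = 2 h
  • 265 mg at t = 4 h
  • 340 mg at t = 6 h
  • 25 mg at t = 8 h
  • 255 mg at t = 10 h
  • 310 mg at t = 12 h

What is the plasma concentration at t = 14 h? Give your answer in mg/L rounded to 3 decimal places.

771.222 mg/L

k = ln 2 / 6 = 0.11552 per h
Dose 1 (390 mg at t=0 h): 390·exp(−0.11552·14) = 77.386 mg/L
Dose 2 (225 mg at t=2 h): 225·exp(−0.11552·12) = 56.250 mg/L
Dose 3 (265 mg at t=4 h): 265·exp(−0.11552·10) = 83.470 mg/L
Dose 4 (340 mg at t=6 h): 340·exp(−0.11552·8) = 134.929 mg/L
Dose 5 (25 mg at t=8 h): 25·exp(−0.11552·6) = 12.500 mg/L
Dose 6 (255 mg at t=10 h): 255·exp(−0.11552·4) = 160.640 mg/L
Dose 7 (310 mg at t=12 h): 310·exp(−0.11552·2) = 246.047 mg/L
C(14) = 77.386 + 56.250 + 83.470 + 134.929 + 12.500 + 160.640 + 246.047 = 771.222 mg/L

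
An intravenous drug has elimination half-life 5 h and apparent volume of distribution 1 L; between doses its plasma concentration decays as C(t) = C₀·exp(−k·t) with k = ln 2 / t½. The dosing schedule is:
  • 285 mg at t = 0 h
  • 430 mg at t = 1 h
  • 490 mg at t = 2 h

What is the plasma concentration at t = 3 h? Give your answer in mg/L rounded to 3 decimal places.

k = ln 2 / 5 = 0.13863 per h
Dose 1 (285 mg at t=0 h): 285·exp(−0.13863·3) = 188.030 mg/L
Dose 2 (430 mg at t=1 h): 430·exp(−0.13863·2) = 325.879 mg/L
Dose 3 (490 mg at t=2 h): 490·exp(−0.13863·1) = 426.570 mg/L
C(3) = 188.030 + 325.879 + 426.570 = 940.479 mg/L

940.479 mg/L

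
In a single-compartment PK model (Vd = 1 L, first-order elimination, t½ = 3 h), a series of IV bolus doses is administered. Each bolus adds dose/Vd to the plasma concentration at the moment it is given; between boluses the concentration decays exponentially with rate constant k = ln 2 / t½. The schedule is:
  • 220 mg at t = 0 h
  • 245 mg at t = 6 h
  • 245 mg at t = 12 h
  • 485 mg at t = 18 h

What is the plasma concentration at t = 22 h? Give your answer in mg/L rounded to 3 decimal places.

k = ln 2 / 3 = 0.23105 per h
Dose 1 (220 mg at t=0 h): 220·exp(−0.23105·22) = 1.364 mg/L
Dose 2 (245 mg at t=6 h): 245·exp(−0.23105·16) = 6.077 mg/L
Dose 3 (245 mg at t=12 h): 245·exp(−0.23105·10) = 24.307 mg/L
Dose 4 (485 mg at t=18 h): 485·exp(−0.23105·4) = 192.472 mg/L
C(22) = 1.364 + 6.077 + 24.307 + 192.472 = 224.220 mg/L

224.220 mg/L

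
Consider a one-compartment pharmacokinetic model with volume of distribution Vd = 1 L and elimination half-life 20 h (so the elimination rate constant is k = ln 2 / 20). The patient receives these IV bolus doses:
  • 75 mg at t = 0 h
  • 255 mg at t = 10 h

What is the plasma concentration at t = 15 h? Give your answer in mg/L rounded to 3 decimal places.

259.024 mg/L

k = ln 2 / 20 = 0.03466 per h
Dose 1 (75 mg at t=0 h): 75·exp(−0.03466·15) = 44.595 mg/L
Dose 2 (255 mg at t=10 h): 255·exp(−0.03466·5) = 214.429 mg/L
C(15) = 44.595 + 214.429 = 259.024 mg/L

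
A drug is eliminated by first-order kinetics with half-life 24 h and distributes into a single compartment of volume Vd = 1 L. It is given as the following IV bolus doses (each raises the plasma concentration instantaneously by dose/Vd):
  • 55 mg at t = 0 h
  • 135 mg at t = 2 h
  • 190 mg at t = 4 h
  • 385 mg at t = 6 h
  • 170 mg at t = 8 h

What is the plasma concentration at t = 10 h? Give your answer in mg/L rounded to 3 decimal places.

k = ln 2 / 24 = 0.02888 per h
Dose 1 (55 mg at t=0 h): 55·exp(−0.02888·10) = 41.203 mg/L
Dose 2 (135 mg at t=2 h): 135·exp(−0.02888·8) = 107.150 mg/L
Dose 3 (190 mg at t=4 h): 190·exp(−0.02888·6) = 159.770 mg/L
Dose 4 (385 mg at t=6 h): 385·exp(−0.02888·4) = 342.996 mg/L
Dose 5 (170 mg at t=8 h): 170·exp(−0.02888·2) = 160.459 mg/L
C(10) = 41.203 + 107.150 + 159.770 + 342.996 + 160.459 = 811.578 mg/L

811.578 mg/L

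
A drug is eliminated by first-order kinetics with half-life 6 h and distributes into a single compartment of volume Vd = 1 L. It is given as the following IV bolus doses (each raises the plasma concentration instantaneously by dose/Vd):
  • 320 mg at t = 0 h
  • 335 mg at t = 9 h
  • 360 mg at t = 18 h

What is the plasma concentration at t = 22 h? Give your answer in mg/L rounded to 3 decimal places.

k = ln 2 / 6 = 0.11552 per h
Dose 1 (320 mg at t=0 h): 320·exp(−0.11552·22) = 25.198 mg/L
Dose 2 (335 mg at t=9 h): 335·exp(−0.11552·13) = 74.613 mg/L
Dose 3 (360 mg at t=18 h): 360·exp(−0.11552·4) = 226.786 mg/L
C(22) = 25.198 + 74.613 + 226.786 = 326.597 mg/L

326.597 mg/L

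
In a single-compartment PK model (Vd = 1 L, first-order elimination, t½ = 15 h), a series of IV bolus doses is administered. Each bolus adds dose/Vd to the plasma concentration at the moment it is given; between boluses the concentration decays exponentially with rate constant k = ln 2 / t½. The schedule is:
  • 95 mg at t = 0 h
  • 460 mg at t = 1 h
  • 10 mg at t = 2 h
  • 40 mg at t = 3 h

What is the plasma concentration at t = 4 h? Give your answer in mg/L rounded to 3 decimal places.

526.732 mg/L

k = ln 2 / 15 = 0.04621 per h
Dose 1 (95 mg at t=0 h): 95·exp(−0.04621·4) = 78.968 mg/L
Dose 2 (460 mg at t=1 h): 460·exp(−0.04621·3) = 400.453 mg/L
Dose 3 (10 mg at t=2 h): 10·exp(−0.04621·2) = 9.117 mg/L
Dose 4 (40 mg at t=3 h): 40·exp(−0.04621·1) = 38.194 mg/L
C(4) = 78.968 + 400.453 + 9.117 + 38.194 = 526.732 mg/L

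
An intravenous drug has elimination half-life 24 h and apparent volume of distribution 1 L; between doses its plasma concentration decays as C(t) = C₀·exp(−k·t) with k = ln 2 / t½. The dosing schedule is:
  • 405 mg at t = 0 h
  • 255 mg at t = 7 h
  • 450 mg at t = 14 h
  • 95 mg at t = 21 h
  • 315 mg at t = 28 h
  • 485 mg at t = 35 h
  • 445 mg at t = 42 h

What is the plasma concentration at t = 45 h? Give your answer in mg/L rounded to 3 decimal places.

1391.020 mg/L

k = ln 2 / 24 = 0.02888 per h
Dose 1 (405 mg at t=0 h): 405·exp(−0.02888·45) = 110.414 mg/L
Dose 2 (255 mg at t=7 h): 255·exp(−0.02888·38) = 85.096 mg/L
Dose 3 (450 mg at t=14 h): 450·exp(−0.02888·31) = 183.815 mg/L
Dose 4 (95 mg at t=21 h): 95·exp(−0.02888·24) = 47.500 mg/L
Dose 5 (315 mg at t=28 h): 315·exp(−0.02888·17) = 192.788 mg/L
Dose 6 (485 mg at t=35 h): 485·exp(−0.02888·10) = 363.339 mg/L
Dose 7 (445 mg at t=42 h): 445·exp(−0.02888·3) = 408.067 mg/L
C(45) = 110.414 + 85.096 + 183.815 + 47.500 + 192.788 + 363.339 + 408.067 = 1391.020 mg/L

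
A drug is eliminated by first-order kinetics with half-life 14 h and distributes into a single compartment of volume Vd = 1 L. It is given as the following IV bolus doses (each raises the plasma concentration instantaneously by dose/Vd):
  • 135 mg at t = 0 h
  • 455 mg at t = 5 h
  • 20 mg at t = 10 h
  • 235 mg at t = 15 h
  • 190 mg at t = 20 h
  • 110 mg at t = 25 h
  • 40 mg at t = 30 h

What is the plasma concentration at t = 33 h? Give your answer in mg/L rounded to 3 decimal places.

k = ln 2 / 14 = 0.04951 per h
Dose 1 (135 mg at t=0 h): 135·exp(−0.04951·33) = 26.349 mg/L
Dose 2 (455 mg at t=5 h): 455·exp(−0.04951·28) = 113.750 mg/L
Dose 3 (20 mg at t=10 h): 20·exp(−0.04951·23) = 6.404 mg/L
Dose 4 (235 mg at t=15 h): 235·exp(−0.04951·18) = 96.389 mg/L
Dose 5 (190 mg at t=20 h): 190·exp(−0.04951·13) = 99.822 mg/L
Dose 6 (110 mg at t=25 h): 110·exp(−0.04951·8) = 74.025 mg/L
Dose 7 (40 mg at t=30 h): 40·exp(−0.04951·3) = 34.479 mg/L
C(33) = 26.349 + 113.750 + 6.404 + 96.389 + 99.822 + 74.025 + 34.479 = 451.218 mg/L

451.218 mg/L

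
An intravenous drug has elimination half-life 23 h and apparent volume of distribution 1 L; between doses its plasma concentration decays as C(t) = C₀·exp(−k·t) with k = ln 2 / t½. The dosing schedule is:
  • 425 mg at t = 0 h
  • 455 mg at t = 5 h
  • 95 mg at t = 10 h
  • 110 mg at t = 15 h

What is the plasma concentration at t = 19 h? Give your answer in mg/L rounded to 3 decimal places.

708.048 mg/L

k = ln 2 / 23 = 0.03014 per h
Dose 1 (425 mg at t=0 h): 425·exp(−0.03014·19) = 239.724 mg/L
Dose 2 (455 mg at t=5 h): 455·exp(−0.03014·14) = 298.384 mg/L
Dose 3 (95 mg at t=10 h): 95·exp(−0.03014·9) = 72.432 mg/L
Dose 4 (110 mg at t=15 h): 110·exp(−0.03014·4) = 97.508 mg/L
C(19) = 239.724 + 298.384 + 72.432 + 97.508 = 708.048 mg/L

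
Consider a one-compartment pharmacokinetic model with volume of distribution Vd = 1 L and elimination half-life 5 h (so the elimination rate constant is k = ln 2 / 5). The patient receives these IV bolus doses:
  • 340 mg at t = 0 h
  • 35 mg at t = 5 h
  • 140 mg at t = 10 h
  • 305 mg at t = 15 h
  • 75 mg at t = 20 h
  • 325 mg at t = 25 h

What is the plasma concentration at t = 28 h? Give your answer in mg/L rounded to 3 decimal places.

309.466 mg/L

k = ln 2 / 5 = 0.13863 per h
Dose 1 (340 mg at t=0 h): 340·exp(−0.13863·28) = 7.010 mg/L
Dose 2 (35 mg at t=5 h): 35·exp(−0.13863·23) = 1.443 mg/L
Dose 3 (140 mg at t=10 h): 140·exp(−0.13863·18) = 11.546 mg/L
Dose 4 (305 mg at t=15 h): 305·exp(−0.13863·13) = 50.306 mg/L
Dose 5 (75 mg at t=20 h): 75·exp(−0.13863·8) = 24.741 mg/L
Dose 6 (325 mg at t=25 h): 325·exp(−0.13863·3) = 214.420 mg/L
C(28) = 7.010 + 1.443 + 11.546 + 50.306 + 24.741 + 214.420 = 309.466 mg/L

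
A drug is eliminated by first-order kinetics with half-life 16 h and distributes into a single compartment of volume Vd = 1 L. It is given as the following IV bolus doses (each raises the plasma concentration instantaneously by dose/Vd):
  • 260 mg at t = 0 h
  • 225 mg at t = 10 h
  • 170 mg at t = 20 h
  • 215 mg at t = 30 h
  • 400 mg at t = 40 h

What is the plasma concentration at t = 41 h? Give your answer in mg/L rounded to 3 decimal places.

687.741 mg/L

k = ln 2 / 16 = 0.04332 per h
Dose 1 (260 mg at t=0 h): 260·exp(−0.04332·41) = 44.013 mg/L
Dose 2 (225 mg at t=10 h): 225·exp(−0.04332·31) = 58.740 mg/L
Dose 3 (170 mg at t=20 h): 170·exp(−0.04332·21) = 68.446 mg/L
Dose 4 (215 mg at t=30 h): 215·exp(−0.04332·11) = 133.500 mg/L
Dose 5 (400 mg at t=40 h): 400·exp(−0.04332·1) = 383.041 mg/L
C(41) = 44.013 + 58.740 + 68.446 + 133.500 + 383.041 = 687.741 mg/L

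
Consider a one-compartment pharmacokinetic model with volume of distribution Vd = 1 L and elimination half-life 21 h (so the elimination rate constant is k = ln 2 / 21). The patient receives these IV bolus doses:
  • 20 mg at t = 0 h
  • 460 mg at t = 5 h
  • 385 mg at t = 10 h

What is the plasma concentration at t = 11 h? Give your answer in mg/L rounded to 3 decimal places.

763.765 mg/L

k = ln 2 / 21 = 0.03301 per h
Dose 1 (20 mg at t=0 h): 20·exp(−0.03301·11) = 13.911 mg/L
Dose 2 (460 mg at t=5 h): 460·exp(−0.03301·6) = 377.354 mg/L
Dose 3 (385 mg at t=10 h): 385·exp(−0.03301·1) = 372.500 mg/L
C(11) = 13.911 + 377.354 + 372.500 = 763.765 mg/L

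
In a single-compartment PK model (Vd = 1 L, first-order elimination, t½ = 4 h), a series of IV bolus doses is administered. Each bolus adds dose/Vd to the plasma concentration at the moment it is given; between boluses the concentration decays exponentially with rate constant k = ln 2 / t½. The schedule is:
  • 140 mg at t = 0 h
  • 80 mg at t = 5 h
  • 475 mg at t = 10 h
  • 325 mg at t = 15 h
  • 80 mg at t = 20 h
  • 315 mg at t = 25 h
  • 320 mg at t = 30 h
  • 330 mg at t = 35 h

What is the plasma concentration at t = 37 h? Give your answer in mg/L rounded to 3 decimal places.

384.198 mg/L

k = ln 2 / 4 = 0.17329 per h
Dose 1 (140 mg at t=0 h): 140·exp(−0.17329·37) = 0.230 mg/L
Dose 2 (80 mg at t=5 h): 80·exp(−0.17329·32) = 0.313 mg/L
Dose 3 (475 mg at t=10 h): 475·exp(−0.17329·27) = 4.413 mg/L
Dose 4 (325 mg at t=15 h): 325·exp(−0.17329·22) = 7.182 mg/L
Dose 5 (80 mg at t=20 h): 80·exp(−0.17329·17) = 4.204 mg/L
Dose 6 (315 mg at t=25 h): 315·exp(−0.17329·12) = 39.375 mg/L
Dose 7 (320 mg at t=30 h): 320·exp(−0.17329·7) = 95.137 mg/L
Dose 8 (330 mg at t=35 h): 330·exp(−0.17329·2) = 233.345 mg/L
C(37) = 0.230 + 0.313 + 4.413 + 7.182 + 4.204 + 39.375 + 95.137 + 233.345 = 384.198 mg/L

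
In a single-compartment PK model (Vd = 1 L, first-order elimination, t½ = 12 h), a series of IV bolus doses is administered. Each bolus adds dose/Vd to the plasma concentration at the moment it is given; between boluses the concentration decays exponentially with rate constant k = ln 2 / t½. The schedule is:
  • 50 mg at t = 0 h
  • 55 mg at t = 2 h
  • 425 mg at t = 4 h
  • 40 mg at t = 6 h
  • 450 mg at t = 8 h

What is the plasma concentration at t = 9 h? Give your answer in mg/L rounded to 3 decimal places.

843.208 mg/L

k = ln 2 / 12 = 0.05776 per h
Dose 1 (50 mg at t=0 h): 50·exp(−0.05776·9) = 29.730 mg/L
Dose 2 (55 mg at t=2 h): 55·exp(−0.05776·7) = 36.708 mg/L
Dose 3 (425 mg at t=4 h): 425·exp(−0.05776·5) = 318.390 mg/L
Dose 4 (40 mg at t=6 h): 40·exp(−0.05776·3) = 33.636 mg/L
Dose 5 (450 mg at t=8 h): 450·exp(−0.05776·1) = 424.743 mg/L
C(9) = 29.730 + 36.708 + 318.390 + 33.636 + 424.743 = 843.208 mg/L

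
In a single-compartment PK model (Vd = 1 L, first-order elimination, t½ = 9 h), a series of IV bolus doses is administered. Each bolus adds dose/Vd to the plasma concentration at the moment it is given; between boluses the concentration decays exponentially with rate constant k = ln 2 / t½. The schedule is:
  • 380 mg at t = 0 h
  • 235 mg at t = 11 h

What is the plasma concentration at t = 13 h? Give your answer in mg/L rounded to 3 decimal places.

k = ln 2 / 9 = 0.07702 per h
Dose 1 (380 mg at t=0 h): 380·exp(−0.07702·13) = 139.625 mg/L
Dose 2 (235 mg at t=11 h): 235·exp(−0.07702·2) = 201.452 mg/L
C(13) = 139.625 + 201.452 = 341.077 mg/L

341.077 mg/L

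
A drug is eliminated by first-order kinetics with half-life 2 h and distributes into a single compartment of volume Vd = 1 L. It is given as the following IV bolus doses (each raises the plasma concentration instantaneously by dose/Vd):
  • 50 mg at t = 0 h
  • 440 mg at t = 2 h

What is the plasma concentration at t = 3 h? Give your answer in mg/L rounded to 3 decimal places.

k = ln 2 / 2 = 0.34657 per h
Dose 1 (50 mg at t=0 h): 50·exp(−0.34657·3) = 17.678 mg/L
Dose 2 (440 mg at t=2 h): 440·exp(−0.34657·1) = 311.127 mg/L
C(3) = 17.678 + 311.127 = 328.805 mg/L

328.805 mg/L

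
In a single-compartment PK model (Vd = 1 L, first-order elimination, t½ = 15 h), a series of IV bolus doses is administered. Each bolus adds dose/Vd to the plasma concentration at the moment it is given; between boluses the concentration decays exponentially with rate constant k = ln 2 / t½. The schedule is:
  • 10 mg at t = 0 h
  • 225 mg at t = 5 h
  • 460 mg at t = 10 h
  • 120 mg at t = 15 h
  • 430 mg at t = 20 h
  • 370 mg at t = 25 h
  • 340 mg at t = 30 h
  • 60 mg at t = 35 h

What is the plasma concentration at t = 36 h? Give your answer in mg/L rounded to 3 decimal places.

982.237 mg/L

k = ln 2 / 15 = 0.04621 per h
Dose 1 (10 mg at t=0 h): 10·exp(−0.04621·36) = 1.895 mg/L
Dose 2 (225 mg at t=5 h): 225·exp(−0.04621·31) = 53.710 mg/L
Dose 3 (460 mg at t=10 h): 460·exp(−0.04621·26) = 138.348 mg/L
Dose 4 (120 mg at t=15 h): 120·exp(−0.04621·21) = 45.471 mg/L
Dose 5 (430 mg at t=20 h): 430·exp(−0.04621·16) = 205.291 mg/L
Dose 6 (370 mg at t=25 h): 370·exp(−0.04621·11) = 222.560 mg/L
Dose 7 (340 mg at t=30 h): 340·exp(−0.04621·6) = 257.672 mg/L
Dose 8 (60 mg at t=35 h): 60·exp(−0.04621·1) = 57.290 mg/L
C(36) = 1.895 + 53.710 + 138.348 + 45.471 + 205.291 + 222.560 + 257.672 + 57.290 = 982.237 mg/L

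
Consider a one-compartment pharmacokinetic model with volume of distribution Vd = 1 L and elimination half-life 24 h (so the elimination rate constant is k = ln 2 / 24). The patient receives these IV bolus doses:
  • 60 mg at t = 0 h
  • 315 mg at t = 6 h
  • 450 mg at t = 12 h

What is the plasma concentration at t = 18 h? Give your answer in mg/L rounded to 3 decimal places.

636.818 mg/L

k = ln 2 / 24 = 0.02888 per h
Dose 1 (60 mg at t=0 h): 60·exp(−0.02888·18) = 35.676 mg/L
Dose 2 (315 mg at t=6 h): 315·exp(−0.02888·12) = 222.739 mg/L
Dose 3 (450 mg at t=12 h): 450·exp(−0.02888·6) = 378.403 mg/L
C(18) = 35.676 + 222.739 + 378.403 = 636.818 mg/L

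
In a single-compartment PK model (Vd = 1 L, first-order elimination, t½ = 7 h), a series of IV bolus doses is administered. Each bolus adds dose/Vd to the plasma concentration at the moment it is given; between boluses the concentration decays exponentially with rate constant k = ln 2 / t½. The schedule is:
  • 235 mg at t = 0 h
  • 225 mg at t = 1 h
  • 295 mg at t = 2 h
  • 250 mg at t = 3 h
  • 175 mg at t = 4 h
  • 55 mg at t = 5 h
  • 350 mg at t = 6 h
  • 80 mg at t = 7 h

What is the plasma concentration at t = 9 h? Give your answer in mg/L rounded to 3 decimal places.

k = ln 2 / 7 = 0.09902 per h
Dose 1 (235 mg at t=0 h): 235·exp(−0.09902·9) = 96.389 mg/L
Dose 2 (225 mg at t=1 h): 225·exp(−0.09902·8) = 101.894 mg/L
Dose 3 (295 mg at t=2 h): 295·exp(−0.09902·7) = 147.500 mg/L
Dose 4 (250 mg at t=3 h): 250·exp(−0.09902·6) = 138.011 mg/L
Dose 5 (175 mg at t=4 h): 175·exp(−0.09902·5) = 106.664 mg/L
Dose 6 (55 mg at t=5 h): 55·exp(−0.09902·4) = 37.012 mg/L
Dose 7 (350 mg at t=6 h): 350·exp(−0.09902·3) = 260.049 mg/L
Dose 8 (80 mg at t=7 h): 80·exp(−0.09902·2) = 65.627 mg/L
C(9) = 96.389 + 101.894 + 147.500 + 138.011 + 106.664 + 37.012 + 260.049 + 65.627 = 953.146 mg/L

953.146 mg/L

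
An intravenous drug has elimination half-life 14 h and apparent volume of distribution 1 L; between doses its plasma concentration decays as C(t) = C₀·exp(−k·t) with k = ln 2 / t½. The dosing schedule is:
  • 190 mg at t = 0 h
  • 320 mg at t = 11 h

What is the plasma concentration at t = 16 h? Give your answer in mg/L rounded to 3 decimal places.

k = ln 2 / 14 = 0.04951 per h
Dose 1 (190 mg at t=0 h): 190·exp(−0.04951·16) = 86.044 mg/L
Dose 2 (320 mg at t=11 h): 320·exp(−0.04951·5) = 249.827 mg/L
C(16) = 86.044 + 249.827 = 335.871 mg/L

335.871 mg/L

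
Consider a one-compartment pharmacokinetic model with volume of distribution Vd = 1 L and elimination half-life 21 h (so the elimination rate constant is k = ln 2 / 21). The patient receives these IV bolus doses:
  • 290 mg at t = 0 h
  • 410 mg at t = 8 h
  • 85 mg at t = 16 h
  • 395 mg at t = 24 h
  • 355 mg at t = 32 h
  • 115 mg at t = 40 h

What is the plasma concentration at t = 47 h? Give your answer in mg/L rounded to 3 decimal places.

k = ln 2 / 21 = 0.03301 per h
Dose 1 (290 mg at t=0 h): 290·exp(−0.03301·47) = 61.470 mg/L
Dose 2 (410 mg at t=8 h): 410·exp(−0.03301·39) = 113.169 mg/L
Dose 3 (85 mg at t=16 h): 85·exp(−0.03301·31) = 30.552 mg/L
Dose 4 (395 mg at t=24 h): 395·exp(−0.03301·23) = 184.883 mg/L
Dose 5 (355 mg at t=32 h): 355·exp(−0.03301·15) = 216.375 mg/L
Dose 6 (115 mg at t=40 h): 115·exp(−0.03301·7) = 91.276 mg/L
C(47) = 61.470 + 113.169 + 30.552 + 184.883 + 216.375 + 91.276 = 697.725 mg/L

697.725 mg/L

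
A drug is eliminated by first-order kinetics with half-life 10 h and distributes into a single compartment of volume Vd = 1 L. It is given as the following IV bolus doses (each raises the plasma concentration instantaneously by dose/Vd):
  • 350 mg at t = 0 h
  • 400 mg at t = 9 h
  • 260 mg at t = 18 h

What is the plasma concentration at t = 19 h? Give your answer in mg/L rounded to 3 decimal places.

k = ln 2 / 10 = 0.06931 per h
Dose 1 (350 mg at t=0 h): 350·exp(−0.06931·19) = 93.780 mg/L
Dose 2 (400 mg at t=9 h): 400·exp(−0.06931·10) = 200.000 mg/L
Dose 3 (260 mg at t=18 h): 260·exp(−0.06931·1) = 242.589 mg/L
C(19) = 93.780 + 200.000 + 242.589 = 536.369 mg/L

536.369 mg/L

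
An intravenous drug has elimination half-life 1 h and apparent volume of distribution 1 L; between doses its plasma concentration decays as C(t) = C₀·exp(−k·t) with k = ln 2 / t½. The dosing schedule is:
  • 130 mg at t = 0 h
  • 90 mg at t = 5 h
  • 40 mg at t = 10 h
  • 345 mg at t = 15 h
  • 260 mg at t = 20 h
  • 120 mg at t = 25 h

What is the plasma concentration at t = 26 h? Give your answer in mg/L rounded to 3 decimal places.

k = ln 2 / 1 = 0.69315 per h
Dose 1 (130 mg at t=0 h): 130·exp(−0.69315·26) = 0.000 mg/L
Dose 2 (90 mg at t=5 h): 90·exp(−0.69315·21) = 0.000 mg/L
Dose 3 (40 mg at t=10 h): 40·exp(−0.69315·16) = 0.001 mg/L
Dose 4 (345 mg at t=15 h): 345·exp(−0.69315·11) = 0.168 mg/L
Dose 5 (260 mg at t=20 h): 260·exp(−0.69315·6) = 4.063 mg/L
Dose 6 (120 mg at t=25 h): 120·exp(−0.69315·1) = 60.000 mg/L
C(26) = 0.000 + 0.000 + 0.001 + 0.168 + 4.063 + 60.000 = 64.232 mg/L

64.232 mg/L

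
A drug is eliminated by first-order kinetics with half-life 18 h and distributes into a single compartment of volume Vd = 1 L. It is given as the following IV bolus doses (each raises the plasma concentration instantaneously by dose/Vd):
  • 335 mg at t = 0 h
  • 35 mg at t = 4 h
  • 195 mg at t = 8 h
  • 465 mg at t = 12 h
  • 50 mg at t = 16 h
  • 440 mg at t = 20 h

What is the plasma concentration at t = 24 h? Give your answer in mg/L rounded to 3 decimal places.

k = ln 2 / 18 = 0.03851 per h
Dose 1 (335 mg at t=0 h): 335·exp(−0.03851·24) = 132.945 mg/L
Dose 2 (35 mg at t=4 h): 35·exp(−0.03851·20) = 16.203 mg/L
Dose 3 (195 mg at t=8 h): 195·exp(−0.03851·16) = 105.306 mg/L
Dose 4 (465 mg at t=12 h): 465·exp(−0.03851·12) = 292.932 mg/L
Dose 5 (50 mg at t=16 h): 50·exp(−0.03851·8) = 36.743 mg/L
Dose 6 (440 mg at t=20 h): 440·exp(−0.03851·4) = 377.187 mg/L
C(24) = 132.945 + 16.203 + 105.306 + 292.932 + 36.743 + 377.187 = 961.316 mg/L

961.316 mg/L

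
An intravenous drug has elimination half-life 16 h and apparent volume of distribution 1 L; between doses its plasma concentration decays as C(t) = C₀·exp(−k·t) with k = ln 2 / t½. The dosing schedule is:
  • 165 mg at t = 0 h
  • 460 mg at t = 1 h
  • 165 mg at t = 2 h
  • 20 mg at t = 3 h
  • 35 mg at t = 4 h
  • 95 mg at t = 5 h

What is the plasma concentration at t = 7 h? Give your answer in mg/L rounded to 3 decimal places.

744.080 mg/L

k = ln 2 / 16 = 0.04332 per h
Dose 1 (165 mg at t=0 h): 165·exp(−0.04332·7) = 121.838 mg/L
Dose 2 (460 mg at t=1 h): 460·exp(−0.04332·6) = 354.708 mg/L
Dose 3 (165 mg at t=2 h): 165·exp(−0.04332·5) = 132.865 mg/L
Dose 4 (20 mg at t=3 h): 20·exp(−0.04332·4) = 16.818 mg/L
Dose 5 (35 mg at t=4 h): 35·exp(−0.04332·3) = 30.734 mg/L
Dose 6 (95 mg at t=5 h): 95·exp(−0.04332·2) = 87.115 mg/L
C(7) = 121.838 + 354.708 + 132.865 + 16.818 + 30.734 + 87.115 = 744.080 mg/L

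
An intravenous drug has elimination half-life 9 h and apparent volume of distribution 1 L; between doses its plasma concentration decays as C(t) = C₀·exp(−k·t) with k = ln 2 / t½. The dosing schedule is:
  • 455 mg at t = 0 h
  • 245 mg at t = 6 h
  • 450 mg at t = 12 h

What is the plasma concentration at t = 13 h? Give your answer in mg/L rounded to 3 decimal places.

726.726 mg/L

k = ln 2 / 9 = 0.07702 per h
Dose 1 (455 mg at t=0 h): 455·exp(−0.07702·13) = 167.182 mg/L
Dose 2 (245 mg at t=6 h): 245·exp(−0.07702·7) = 142.900 mg/L
Dose 3 (450 mg at t=12 h): 450·exp(−0.07702·1) = 416.644 mg/L
C(13) = 167.182 + 142.900 + 416.644 = 726.726 mg/L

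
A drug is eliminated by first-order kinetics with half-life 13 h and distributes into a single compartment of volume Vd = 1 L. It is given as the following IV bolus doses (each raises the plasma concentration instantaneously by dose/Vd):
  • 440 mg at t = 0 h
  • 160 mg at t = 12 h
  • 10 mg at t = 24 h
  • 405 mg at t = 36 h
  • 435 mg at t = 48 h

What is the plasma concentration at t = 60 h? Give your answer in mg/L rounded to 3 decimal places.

k = ln 2 / 13 = 0.05332 per h
Dose 1 (440 mg at t=0 h): 440·exp(−0.05332·60) = 17.951 mg/L
Dose 2 (160 mg at t=12 h): 160·exp(−0.05332·48) = 12.377 mg/L
Dose 3 (10 mg at t=24 h): 10·exp(−0.05332·36) = 1.467 mg/L
Dose 4 (405 mg at t=36 h): 405·exp(−0.05332·24) = 112.644 mg/L
Dose 5 (435 mg at t=48 h): 435·exp(−0.05332·12) = 229.412 mg/L
C(60) = 17.951 + 12.377 + 1.467 + 112.644 + 229.412 = 373.850 mg/L

373.850 mg/L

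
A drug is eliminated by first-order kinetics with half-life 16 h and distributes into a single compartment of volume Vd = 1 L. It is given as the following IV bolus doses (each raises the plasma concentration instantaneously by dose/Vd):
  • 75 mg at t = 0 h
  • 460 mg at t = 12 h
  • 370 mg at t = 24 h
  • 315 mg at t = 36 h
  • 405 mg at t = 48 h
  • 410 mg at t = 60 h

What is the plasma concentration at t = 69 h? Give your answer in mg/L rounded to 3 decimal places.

k = ln 2 / 16 = 0.04332 per h
Dose 1 (75 mg at t=0 h): 75·exp(−0.04332·69) = 3.775 mg/L
Dose 2 (460 mg at t=12 h): 460·exp(−0.04332·57) = 38.935 mg/L
Dose 3 (370 mg at t=24 h): 370·exp(−0.04332·45) = 52.669 mg/L
Dose 4 (315 mg at t=36 h): 315·exp(−0.04332·33) = 75.411 mg/L
Dose 5 (405 mg at t=48 h): 405·exp(−0.04332·21) = 163.062 mg/L
Dose 6 (410 mg at t=60 h): 410·exp(−0.04332·9) = 277.622 mg/L
C(69) = 3.775 + 38.935 + 52.669 + 75.411 + 163.062 + 277.622 = 611.474 mg/L

611.474 mg/L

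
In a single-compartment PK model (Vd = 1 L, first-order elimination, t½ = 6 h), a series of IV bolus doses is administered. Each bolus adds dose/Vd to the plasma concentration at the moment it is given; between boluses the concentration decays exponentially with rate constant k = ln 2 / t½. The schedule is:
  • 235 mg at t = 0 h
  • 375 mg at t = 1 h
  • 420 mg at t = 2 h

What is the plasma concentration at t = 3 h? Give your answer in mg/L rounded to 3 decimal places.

837.985 mg/L

k = ln 2 / 6 = 0.11552 per h
Dose 1 (235 mg at t=0 h): 235·exp(−0.11552·3) = 166.170 mg/L
Dose 2 (375 mg at t=1 h): 375·exp(−0.11552·2) = 297.638 mg/L
Dose 3 (420 mg at t=2 h): 420·exp(−0.11552·1) = 374.177 mg/L
C(3) = 166.170 + 297.638 + 374.177 = 837.985 mg/L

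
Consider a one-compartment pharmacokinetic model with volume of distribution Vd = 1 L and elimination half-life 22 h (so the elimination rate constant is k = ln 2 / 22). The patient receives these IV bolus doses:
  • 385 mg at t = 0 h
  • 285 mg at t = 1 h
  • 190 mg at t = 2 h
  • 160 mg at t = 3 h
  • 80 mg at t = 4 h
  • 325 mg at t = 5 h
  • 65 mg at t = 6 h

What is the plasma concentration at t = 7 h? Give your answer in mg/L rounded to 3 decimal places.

1288.994 mg/L

k = ln 2 / 22 = 0.03151 per h
Dose 1 (385 mg at t=0 h): 385·exp(−0.03151·7) = 308.801 mg/L
Dose 2 (285 mg at t=1 h): 285·exp(−0.03151·6) = 235.910 mg/L
Dose 3 (190 mg at t=2 h): 190·exp(−0.03151·5) = 162.307 mg/L
Dose 4 (160 mg at t=3 h): 160·exp(−0.03151·4) = 141.055 mg/L
Dose 5 (80 mg at t=4 h): 80·exp(−0.03151·3) = 72.785 mg/L
Dose 6 (325 mg at t=5 h): 325·exp(−0.03151·2) = 305.153 mg/L
Dose 7 (65 mg at t=6 h): 65·exp(−0.03151·1) = 62.984 mg/L
C(7) = 308.801 + 235.910 + 162.307 + 141.055 + 72.785 + 305.153 + 62.984 = 1288.994 mg/L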